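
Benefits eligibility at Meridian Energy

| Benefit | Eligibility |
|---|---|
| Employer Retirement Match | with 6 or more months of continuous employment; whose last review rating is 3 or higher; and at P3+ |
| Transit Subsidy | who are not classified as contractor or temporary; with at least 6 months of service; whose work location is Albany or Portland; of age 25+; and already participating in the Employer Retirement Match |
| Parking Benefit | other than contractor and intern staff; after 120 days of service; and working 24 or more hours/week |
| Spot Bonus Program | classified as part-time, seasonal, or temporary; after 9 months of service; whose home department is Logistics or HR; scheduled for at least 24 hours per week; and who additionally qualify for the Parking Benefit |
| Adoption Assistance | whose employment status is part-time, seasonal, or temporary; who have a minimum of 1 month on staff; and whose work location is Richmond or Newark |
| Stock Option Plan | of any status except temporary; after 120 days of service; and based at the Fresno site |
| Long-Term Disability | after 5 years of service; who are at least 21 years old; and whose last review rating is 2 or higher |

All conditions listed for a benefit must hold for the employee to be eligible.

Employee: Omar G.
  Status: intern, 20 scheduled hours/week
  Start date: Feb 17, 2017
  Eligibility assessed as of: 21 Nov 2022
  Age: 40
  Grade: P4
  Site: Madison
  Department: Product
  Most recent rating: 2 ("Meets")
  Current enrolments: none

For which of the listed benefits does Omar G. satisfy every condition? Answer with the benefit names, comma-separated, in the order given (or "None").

Long-Term Disability

Service from Feb 17, 2017 to 21 Nov 2022: 2103 days.
Employer Retirement Match — service 2103 days ≥ 6 months (≈180 days) ✓; rating 2 < 3 ✗ → not eligible.
Transit Subsidy — status intern ✓ (not excluded); service 2103 days ≥ 6 months (≈180 days) ✓; site Madison ✗ (not Albany or Portland) → not eligible.
Parking Benefit — status intern ✗ (excluded) → not eligible.
Spot Bonus Program — status intern ✗ (requires part-time, seasonal, or temporary) → not eligible.
Adoption Assistance — status intern ✗ (requires part-time, seasonal, or temporary) → not eligible.
Stock Option Plan — status intern ✓ (not excluded); service 2103 days ≥ 120 days ✓; site Madison ✗ (not Fresno) → not eligible.
Long-Term Disability — service 2103 days ≥ 5 years (≈1825 days) ✓; age 40 ≥ 21 ✓; rating 2 ≥ 2 ✓ → eligible.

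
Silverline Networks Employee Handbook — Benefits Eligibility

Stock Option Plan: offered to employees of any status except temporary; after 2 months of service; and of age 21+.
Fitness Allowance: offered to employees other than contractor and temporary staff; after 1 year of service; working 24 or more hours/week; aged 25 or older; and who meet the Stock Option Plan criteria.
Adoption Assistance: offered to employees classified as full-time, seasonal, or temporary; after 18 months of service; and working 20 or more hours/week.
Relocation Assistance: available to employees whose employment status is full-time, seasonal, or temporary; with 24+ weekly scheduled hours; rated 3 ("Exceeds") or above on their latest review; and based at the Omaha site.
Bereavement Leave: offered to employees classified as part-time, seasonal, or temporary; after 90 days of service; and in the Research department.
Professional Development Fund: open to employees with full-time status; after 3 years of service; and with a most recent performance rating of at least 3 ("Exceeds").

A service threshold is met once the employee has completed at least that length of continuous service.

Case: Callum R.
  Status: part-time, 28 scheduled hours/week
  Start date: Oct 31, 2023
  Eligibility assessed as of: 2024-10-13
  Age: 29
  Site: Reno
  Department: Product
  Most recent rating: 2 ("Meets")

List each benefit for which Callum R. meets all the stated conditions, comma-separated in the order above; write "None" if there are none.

Stock Option Plan

Service from Oct 31, 2023 to 2024-10-13: 348 days.
Stock Option Plan — status part-time ✓ (not excluded); service 348 days ≥ 2 months (≈60 days) ✓; age 29 ≥ 21 ✓ → eligible.
Fitness Allowance — status part-time ✓ (not excluded); service 348 days < 1 year (≈365 days) ✗ → not eligible.
Adoption Assistance — status part-time ✗ (requires full-time, seasonal, or temporary) → not eligible.
Relocation Assistance — status part-time ✗ (requires full-time, seasonal, or temporary) → not eligible.
Bereavement Leave — status part-time ✓; service 348 days ≥ 90 days ✓; dept Product ✗ → not eligible.
Professional Development Fund — status part-time ✗ (requires full-time) → not eligible.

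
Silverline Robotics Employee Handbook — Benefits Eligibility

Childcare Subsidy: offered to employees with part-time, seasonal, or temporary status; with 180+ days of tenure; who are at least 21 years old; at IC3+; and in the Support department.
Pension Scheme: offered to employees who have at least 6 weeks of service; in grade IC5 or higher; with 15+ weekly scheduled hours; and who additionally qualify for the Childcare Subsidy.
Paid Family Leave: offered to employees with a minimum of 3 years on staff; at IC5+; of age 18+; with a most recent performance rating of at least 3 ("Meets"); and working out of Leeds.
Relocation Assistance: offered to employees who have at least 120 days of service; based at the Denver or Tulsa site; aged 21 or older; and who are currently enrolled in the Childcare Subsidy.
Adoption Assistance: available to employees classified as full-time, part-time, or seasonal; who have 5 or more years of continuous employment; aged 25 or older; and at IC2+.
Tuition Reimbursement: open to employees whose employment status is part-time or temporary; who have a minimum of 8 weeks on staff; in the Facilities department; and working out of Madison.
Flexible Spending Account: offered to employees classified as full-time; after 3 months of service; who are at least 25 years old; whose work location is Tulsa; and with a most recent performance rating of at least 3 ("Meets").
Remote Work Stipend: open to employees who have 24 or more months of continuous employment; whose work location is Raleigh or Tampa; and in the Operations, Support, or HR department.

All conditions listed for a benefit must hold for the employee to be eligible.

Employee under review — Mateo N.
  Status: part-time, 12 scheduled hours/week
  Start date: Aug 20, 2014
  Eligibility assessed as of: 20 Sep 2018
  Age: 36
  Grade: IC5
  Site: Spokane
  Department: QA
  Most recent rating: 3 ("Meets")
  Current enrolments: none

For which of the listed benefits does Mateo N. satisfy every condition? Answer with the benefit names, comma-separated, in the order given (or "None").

None

Service from Aug 20, 2014 to 20 Sep 2018: 1492 days.
Childcare Subsidy — status part-time ✓; service 1492 days ≥ 180 days ✓; age 36 ≥ 21 ✓; grade IC5 ≥ IC3 ✓; dept QA ✗ → not eligible.
Pension Scheme — service 1492 days ≥ 6 weeks (≈42 days) ✓; grade IC5 ≥ IC5 ✓; 12 hrs/wk < 15 ✗ → not eligible.
Paid Family Leave — service 1492 days ≥ 3 years (≈1095 days) ✓; grade IC5 ≥ IC5 ✓; age 36 ≥ 18 ✓; rating 3 ≥ 3 ✓; site Spokane ✗ (not Leeds) → not eligible.
Relocation Assistance — service 1492 days ≥ 120 days ✓; site Spokane ✗ (not Denver or Tulsa) → not eligible.
Adoption Assistance — status part-time ✓; service 1492 days < 5 years (≈1825 days) ✗ → not eligible.
Tuition Reimbursement — status part-time ✓; service 1492 days ≥ 8 weeks (≈56 days) ✓; dept QA ✗ → not eligible.
Flexible Spending Account — status part-time ✗ (requires full-time) → not eligible.
Remote Work Stipend — service 1492 days ≥ 24 months (≈720 days) ✓; site Spokane ✗ (not Raleigh or Tampa) → not eligible.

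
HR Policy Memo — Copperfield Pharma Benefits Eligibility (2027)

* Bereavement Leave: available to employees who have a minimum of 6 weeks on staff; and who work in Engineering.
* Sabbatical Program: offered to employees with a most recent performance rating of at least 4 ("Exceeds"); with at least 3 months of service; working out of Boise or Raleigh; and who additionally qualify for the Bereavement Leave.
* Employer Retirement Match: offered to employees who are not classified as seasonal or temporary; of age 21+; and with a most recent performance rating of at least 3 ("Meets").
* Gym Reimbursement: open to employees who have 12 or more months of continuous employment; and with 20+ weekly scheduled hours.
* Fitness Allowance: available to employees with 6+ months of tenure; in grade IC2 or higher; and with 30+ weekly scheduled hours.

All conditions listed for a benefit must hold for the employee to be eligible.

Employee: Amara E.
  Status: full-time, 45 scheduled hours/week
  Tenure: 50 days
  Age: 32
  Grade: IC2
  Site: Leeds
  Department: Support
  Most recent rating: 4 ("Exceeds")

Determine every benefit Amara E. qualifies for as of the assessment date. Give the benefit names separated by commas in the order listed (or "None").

Bereavement Leave — service 50 days ≥ 6 weeks (≈42 days) ✓; dept Support ✗ → not eligible.
Sabbatical Program — rating 4 ≥ 4 ✓; service 50 days < 3 months (≈90 days) ✗ → not eligible.
Employer Retirement Match — status full-time ✓ (not excluded); age 32 ≥ 21 ✓; rating 4 ≥ 3 ✓ → eligible.
Gym Reimbursement — service 50 days < 12 months (≈360 days) ✗ → not eligible.
Fitness Allowance — service 50 days < 6 months (≈180 days) ✗ → not eligible.

Employer Retirement Match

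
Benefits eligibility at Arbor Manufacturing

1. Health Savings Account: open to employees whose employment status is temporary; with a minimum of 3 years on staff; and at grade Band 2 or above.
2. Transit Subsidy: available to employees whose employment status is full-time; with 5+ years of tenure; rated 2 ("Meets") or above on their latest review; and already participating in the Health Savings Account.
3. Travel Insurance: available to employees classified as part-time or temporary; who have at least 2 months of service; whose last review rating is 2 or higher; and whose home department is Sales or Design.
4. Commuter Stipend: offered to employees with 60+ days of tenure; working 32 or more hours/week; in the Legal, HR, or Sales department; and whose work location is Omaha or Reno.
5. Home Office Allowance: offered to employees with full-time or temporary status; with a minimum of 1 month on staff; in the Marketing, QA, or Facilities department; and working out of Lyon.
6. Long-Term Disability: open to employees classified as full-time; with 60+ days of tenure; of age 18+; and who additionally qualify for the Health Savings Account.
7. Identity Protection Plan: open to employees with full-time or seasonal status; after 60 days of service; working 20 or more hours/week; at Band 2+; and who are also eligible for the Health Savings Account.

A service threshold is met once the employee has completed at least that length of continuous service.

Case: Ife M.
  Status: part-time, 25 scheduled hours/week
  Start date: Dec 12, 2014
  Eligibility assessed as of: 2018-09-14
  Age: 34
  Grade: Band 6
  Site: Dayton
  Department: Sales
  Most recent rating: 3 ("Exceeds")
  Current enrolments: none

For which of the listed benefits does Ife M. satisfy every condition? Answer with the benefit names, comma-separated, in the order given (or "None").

Service from Dec 12, 2014 to 2018-09-14: 1372 days.
Health Savings Account — status part-time ✗ (requires temporary) → not eligible.
Transit Subsidy — status part-time ✗ (requires full-time) → not eligible.
Travel Insurance — status part-time ✓; service 1372 days ≥ 2 months (≈60 days) ✓; rating 3 ≥ 2 ✓; dept Sales ✓ → eligible.
Commuter Stipend — service 1372 days ≥ 60 days ✓; 25 hrs/wk < 32 ✗ → not eligible.
Home Office Allowance — status part-time ✗ (requires full-time or temporary) → not eligible.
Long-Term Disability — status part-time ✗ (requires full-time) → not eligible.
Identity Protection Plan — status part-time ✗ (requires full-time or seasonal) → not eligible.

Travel Insurance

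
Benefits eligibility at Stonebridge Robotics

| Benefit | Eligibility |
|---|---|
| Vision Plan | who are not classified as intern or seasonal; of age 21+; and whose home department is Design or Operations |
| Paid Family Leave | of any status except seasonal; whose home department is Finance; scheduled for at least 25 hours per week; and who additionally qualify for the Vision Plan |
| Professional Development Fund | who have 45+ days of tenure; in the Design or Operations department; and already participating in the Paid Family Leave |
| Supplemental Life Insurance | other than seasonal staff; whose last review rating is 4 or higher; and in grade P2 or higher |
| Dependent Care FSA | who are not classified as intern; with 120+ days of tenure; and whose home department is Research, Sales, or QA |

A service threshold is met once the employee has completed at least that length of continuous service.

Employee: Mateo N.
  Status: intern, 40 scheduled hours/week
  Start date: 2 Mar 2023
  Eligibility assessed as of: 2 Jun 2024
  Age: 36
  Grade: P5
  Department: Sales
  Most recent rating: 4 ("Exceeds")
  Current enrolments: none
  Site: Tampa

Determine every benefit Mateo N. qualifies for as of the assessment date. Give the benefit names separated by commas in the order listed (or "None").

Service from 2 Mar 2023 to 2 Jun 2024: 458 days.
Vision Plan — status intern ✗ (excluded) → not eligible.
Paid Family Leave — status intern ✓ (not excluded); dept Sales ✗ → not eligible.
Professional Development Fund — service 458 days ≥ 45 days ✓; dept Sales ✗ → not eligible.
Supplemental Life Insurance — status intern ✓ (not excluded); rating 4 ≥ 4 ✓; grade P5 ≥ P2 ✓ → eligible.
Dependent Care FSA — status intern ✗ (excluded) → not eligible.

Supplemental Life Insurance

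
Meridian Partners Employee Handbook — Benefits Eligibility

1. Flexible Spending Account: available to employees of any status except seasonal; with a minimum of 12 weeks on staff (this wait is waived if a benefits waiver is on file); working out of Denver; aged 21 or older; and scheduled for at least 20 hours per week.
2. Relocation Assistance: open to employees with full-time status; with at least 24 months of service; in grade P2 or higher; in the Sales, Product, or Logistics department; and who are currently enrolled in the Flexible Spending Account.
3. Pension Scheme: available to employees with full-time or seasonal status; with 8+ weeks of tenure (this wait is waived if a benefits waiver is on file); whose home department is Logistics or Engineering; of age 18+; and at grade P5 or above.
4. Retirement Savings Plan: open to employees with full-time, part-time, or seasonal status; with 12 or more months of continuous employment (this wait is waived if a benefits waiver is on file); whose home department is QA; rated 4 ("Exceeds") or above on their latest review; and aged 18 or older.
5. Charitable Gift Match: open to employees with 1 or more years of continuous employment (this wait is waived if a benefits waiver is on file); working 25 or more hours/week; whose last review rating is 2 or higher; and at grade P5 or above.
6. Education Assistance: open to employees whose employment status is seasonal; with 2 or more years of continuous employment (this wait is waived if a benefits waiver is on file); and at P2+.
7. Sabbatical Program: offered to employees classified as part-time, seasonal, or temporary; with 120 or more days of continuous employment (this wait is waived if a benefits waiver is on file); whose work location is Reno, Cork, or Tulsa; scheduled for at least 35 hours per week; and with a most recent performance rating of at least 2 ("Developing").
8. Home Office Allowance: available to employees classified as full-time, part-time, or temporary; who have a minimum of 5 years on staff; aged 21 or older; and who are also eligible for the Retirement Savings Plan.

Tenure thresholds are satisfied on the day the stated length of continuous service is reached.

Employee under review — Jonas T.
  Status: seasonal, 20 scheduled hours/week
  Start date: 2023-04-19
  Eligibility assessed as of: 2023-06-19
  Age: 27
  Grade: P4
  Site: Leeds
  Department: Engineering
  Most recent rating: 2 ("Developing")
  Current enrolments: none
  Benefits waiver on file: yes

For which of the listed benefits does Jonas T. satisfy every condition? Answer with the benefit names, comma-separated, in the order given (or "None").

Education Assistance

Service from 2023-04-19 to 2023-06-19: 61 days.
Flexible Spending Account — status seasonal ✗ (excluded) → not eligible.
Relocation Assistance — status seasonal ✗ (requires full-time) → not eligible.
Pension Scheme — status seasonal ✓; benefits waiver on file ✓; dept Engineering ✓; age 27 ≥ 18 ✓; grade P4 < P5 ✗ → not eligible.
Retirement Savings Plan — status seasonal ✓; benefits waiver on file ✓; dept Engineering ✗ → not eligible.
Charitable Gift Match — benefits waiver on file ✓; 20 hrs/wk < 25 ✗ → not eligible.
Education Assistance — status seasonal ✓; benefits waiver on file ✓; grade P4 ≥ P2 ✓ → eligible.
Sabbatical Program — status seasonal ✓; benefits waiver on file ✓; site Leeds ✗ (not Reno, Cork, or Tulsa) → not eligible.
Home Office Allowance — status seasonal ✗ (requires full-time, part-time, or temporary) → not eligible.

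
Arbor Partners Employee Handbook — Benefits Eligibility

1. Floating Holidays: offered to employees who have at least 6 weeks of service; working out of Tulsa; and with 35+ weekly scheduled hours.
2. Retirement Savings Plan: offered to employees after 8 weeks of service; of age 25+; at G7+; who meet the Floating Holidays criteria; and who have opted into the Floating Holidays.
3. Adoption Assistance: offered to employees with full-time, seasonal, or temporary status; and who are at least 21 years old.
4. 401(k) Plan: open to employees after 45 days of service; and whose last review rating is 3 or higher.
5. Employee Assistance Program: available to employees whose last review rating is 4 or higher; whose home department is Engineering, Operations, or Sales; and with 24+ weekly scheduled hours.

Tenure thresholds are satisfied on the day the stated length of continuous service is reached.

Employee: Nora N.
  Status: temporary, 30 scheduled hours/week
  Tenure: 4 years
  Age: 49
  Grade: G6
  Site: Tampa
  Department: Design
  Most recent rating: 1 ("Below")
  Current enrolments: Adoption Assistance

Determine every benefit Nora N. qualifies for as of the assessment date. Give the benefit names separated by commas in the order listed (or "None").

Adoption Assistance

Floating Holidays — service 4 years ≥ 6 weeks (≈42 days) ✓; site Tampa ✗ (not Tulsa) → not eligible.
Retirement Savings Plan — service 4 years ≥ 8 weeks (≈56 days) ✓; age 49 ≥ 25 ✓; grade G6 < G7 ✗ → not eligible.
Adoption Assistance — status temporary ✓; age 49 ≥ 21 ✓ → eligible.
401(k) Plan — service 4 years ≥ 45 days ✓; rating 1 < 3 ✗ → not eligible.
Employee Assistance Program — rating 1 < 4 ✗ → not eligible.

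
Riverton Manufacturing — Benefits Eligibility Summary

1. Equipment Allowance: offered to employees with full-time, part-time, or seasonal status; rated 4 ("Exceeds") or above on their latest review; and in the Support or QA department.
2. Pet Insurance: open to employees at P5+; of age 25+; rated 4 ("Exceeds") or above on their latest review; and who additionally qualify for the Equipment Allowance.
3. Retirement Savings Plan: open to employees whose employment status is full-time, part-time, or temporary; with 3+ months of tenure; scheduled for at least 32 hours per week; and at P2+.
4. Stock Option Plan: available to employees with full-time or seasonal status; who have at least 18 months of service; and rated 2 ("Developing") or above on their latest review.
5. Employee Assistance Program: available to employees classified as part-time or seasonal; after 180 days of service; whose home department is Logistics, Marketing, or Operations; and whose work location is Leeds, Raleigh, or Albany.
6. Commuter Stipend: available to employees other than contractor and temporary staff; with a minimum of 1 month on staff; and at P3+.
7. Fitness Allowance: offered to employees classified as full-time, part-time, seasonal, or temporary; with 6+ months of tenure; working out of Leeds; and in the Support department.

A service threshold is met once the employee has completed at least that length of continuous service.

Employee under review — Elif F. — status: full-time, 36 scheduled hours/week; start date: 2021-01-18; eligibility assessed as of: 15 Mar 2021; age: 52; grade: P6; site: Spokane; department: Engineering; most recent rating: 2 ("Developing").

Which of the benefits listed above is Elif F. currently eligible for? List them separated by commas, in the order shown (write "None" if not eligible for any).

Commuter Stipend

Service from 2021-01-18 to 15 Mar 2021: 56 days.
Equipment Allowance — status full-time ✓; rating 2 < 4 ✗ → not eligible.
Pet Insurance — grade P6 ≥ P5 ✓; age 52 ≥ 25 ✓; rating 2 < 4 ✗ → not eligible.
Retirement Savings Plan — status full-time ✓; service 56 days < 3 months (≈90 days) ✗ → not eligible.
Stock Option Plan — status full-time ✓; service 56 days < 18 months (≈540 days) ✗ → not eligible.
Employee Assistance Program — status full-time ✗ (requires part-time or seasonal) → not eligible.
Commuter Stipend — status full-time ✓ (not excluded); service 56 days ≥ 1 month (≈30 days) ✓; grade P6 ≥ P3 ✓ → eligible.
Fitness Allowance — status full-time ✓; service 56 days < 6 months (≈180 days) ✗ → not eligible.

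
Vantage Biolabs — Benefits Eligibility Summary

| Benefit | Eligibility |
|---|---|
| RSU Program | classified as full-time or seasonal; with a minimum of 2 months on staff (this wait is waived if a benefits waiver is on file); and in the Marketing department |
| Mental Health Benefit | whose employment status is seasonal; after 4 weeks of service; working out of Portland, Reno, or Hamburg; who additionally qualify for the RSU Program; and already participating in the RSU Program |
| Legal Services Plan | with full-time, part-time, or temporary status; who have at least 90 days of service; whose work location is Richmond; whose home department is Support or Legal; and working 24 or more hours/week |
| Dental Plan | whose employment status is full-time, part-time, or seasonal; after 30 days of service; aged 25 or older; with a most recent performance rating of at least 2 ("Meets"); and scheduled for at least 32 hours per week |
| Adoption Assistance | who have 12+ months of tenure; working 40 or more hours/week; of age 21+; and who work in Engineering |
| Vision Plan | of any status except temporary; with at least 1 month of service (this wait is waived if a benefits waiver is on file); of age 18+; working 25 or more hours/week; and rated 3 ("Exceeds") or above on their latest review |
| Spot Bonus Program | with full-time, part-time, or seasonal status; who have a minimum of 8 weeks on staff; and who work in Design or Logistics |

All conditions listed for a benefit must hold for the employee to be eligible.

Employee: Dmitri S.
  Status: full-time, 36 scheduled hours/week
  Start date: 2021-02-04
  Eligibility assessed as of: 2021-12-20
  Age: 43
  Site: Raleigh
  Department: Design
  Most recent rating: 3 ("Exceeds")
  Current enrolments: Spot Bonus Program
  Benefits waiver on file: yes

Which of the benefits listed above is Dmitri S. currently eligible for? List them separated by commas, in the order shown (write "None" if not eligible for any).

Service from 2021-02-04 to 2021-12-20: 319 days.
RSU Program — status full-time ✓; benefits waiver on file ✓; dept Design ✗ → not eligible.
Mental Health Benefit — status full-time ✗ (requires seasonal) → not eligible.
Legal Services Plan — status full-time ✓; service 319 days ≥ 90 days ✓; site Raleigh ✗ (not Richmond) → not eligible.
Dental Plan — status full-time ✓; service 319 days ≥ 30 days ✓; age 43 ≥ 25 ✓; rating 3 ≥ 2 ✓; 36 hrs/wk ≥ 32 ✓ → eligible.
Adoption Assistance — service 319 days < 12 months (≈360 days) ✗ → not eligible.
Vision Plan — status full-time ✓ (not excluded); benefits waiver on file ✓; age 43 ≥ 18 ✓; 36 hrs/wk ≥ 25 ✓; rating 3 ≥ 3 ✓ → eligible.
Spot Bonus Program — status full-time ✓; service 319 days ≥ 8 weeks (≈56 days) ✓; dept Design ✓ → eligible.

Dental Plan, Vision Plan, Spot Bonus Program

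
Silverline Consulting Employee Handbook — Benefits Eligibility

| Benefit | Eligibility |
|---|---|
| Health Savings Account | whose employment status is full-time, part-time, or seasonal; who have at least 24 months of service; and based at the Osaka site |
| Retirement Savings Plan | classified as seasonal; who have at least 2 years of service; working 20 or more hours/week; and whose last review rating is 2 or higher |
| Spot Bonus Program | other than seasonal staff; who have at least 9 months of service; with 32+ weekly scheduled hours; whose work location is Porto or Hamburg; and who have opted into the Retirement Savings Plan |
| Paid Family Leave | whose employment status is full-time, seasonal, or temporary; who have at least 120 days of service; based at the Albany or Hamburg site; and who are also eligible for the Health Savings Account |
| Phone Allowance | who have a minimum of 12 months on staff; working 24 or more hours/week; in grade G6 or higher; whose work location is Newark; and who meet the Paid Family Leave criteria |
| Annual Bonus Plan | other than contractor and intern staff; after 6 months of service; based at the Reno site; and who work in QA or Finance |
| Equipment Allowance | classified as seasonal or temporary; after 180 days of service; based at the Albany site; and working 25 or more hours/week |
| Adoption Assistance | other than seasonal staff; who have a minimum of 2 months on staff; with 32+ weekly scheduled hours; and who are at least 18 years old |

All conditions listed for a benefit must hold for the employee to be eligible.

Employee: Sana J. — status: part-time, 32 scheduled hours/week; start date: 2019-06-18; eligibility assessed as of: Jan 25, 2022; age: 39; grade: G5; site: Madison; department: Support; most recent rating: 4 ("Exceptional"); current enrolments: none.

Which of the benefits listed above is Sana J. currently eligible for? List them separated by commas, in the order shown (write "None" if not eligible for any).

Service from 2019-06-18 to Jan 25, 2022: 952 days.
Health Savings Account — status part-time ✓; service 952 days ≥ 24 months (≈720 days) ✓; site Madison ✗ (not Osaka) → not eligible.
Retirement Savings Plan — status part-time ✗ (requires seasonal) → not eligible.
Spot Bonus Program — status part-time ✓ (not excluded); service 952 days ≥ 9 months (≈270 days) ✓; 32 hrs/wk ≥ 32 ✓; site Madison ✗ (not Porto or Hamburg) → not eligible.
Paid Family Leave — status part-time ✗ (requires full-time, seasonal, or temporary) → not eligible.
Phone Allowance — service 952 days ≥ 12 months (≈360 days) ✓; 32 hrs/wk ≥ 24 ✓; grade G5 < G6 ✗ → not eligible.
Annual Bonus Plan — status part-time ✓ (not excluded); service 952 days ≥ 6 months (≈180 days) ✓; site Madison ✗ (not Reno) → not eligible.
Equipment Allowance — status part-time ✗ (requires seasonal or temporary) → not eligible.
Adoption Assistance — status part-time ✓ (not excluded); service 952 days ≥ 2 months (≈60 days) ✓; 32 hrs/wk ≥ 32 ✓; age 39 ≥ 18 ✓ → eligible.

Adoption Assistance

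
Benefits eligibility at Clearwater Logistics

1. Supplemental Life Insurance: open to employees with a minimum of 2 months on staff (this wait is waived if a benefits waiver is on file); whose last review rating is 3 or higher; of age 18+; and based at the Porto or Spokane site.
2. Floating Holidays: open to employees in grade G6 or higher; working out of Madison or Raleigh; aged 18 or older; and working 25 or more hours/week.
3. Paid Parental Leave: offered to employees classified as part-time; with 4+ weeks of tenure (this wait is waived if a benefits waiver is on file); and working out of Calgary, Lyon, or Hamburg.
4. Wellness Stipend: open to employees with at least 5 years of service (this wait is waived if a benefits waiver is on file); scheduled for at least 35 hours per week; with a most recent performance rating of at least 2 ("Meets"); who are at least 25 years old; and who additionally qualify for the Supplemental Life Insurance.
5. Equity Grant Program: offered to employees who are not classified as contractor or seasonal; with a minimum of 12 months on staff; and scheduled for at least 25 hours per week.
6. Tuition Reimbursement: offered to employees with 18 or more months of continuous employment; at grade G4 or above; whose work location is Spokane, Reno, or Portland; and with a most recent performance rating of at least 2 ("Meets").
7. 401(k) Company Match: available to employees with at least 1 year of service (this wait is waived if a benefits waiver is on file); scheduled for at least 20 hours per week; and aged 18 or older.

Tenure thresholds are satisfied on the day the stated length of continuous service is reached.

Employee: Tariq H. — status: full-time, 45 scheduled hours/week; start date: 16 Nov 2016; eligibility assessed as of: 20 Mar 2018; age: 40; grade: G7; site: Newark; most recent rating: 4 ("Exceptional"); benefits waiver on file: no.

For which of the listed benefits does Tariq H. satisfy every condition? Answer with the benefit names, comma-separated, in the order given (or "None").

Equity Grant Program, 401(k) Company Match

Service from 16 Nov 2016 to 20 Mar 2018: 489 days.
Supplemental Life Insurance — no waiver, service 489 days ≥ 2 months (≈60 days) ✓; rating 4 ≥ 3 ✓; age 40 ≥ 18 ✓; site Newark ✗ (not Porto or Spokane) → not eligible.
Floating Holidays — grade G7 ≥ G6 ✓; site Newark ✗ (not Madison or Raleigh) → not eligible.
Paid Parental Leave — status full-time ✗ (requires part-time) → not eligible.
Wellness Stipend — no waiver, service 489 days < 5 years (≈1825 days) ✗ → not eligible.
Equity Grant Program — status full-time ✓ (not excluded); service 489 days ≥ 12 months (≈360 days) ✓; 45 hrs/wk ≥ 25 ✓ → eligible.
Tuition Reimbursement — service 489 days < 18 months (≈540 days) ✗ → not eligible.
401(k) Company Match — no waiver, service 489 days ≥ 1 year (≈365 days) ✓; 45 hrs/wk ≥ 20 ✓; age 40 ≥ 18 ✓ → eligible.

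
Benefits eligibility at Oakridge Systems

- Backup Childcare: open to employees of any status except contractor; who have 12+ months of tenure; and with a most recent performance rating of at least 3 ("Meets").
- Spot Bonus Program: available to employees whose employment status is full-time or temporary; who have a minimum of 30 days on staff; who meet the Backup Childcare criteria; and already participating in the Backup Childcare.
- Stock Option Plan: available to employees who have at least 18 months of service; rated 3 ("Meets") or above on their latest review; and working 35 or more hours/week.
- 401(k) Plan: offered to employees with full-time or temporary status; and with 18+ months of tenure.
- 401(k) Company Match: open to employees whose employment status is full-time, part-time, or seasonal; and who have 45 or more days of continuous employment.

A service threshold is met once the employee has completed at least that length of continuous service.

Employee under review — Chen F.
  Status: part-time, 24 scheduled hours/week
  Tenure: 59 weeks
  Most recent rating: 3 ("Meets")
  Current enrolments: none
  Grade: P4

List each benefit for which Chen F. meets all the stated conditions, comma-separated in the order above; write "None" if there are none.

Backup Childcare — status part-time ✓ (not excluded); service 59 weeks ≥ 12 months (≈360 days) ✓; rating 3 ≥ 3 ✓ → eligible.
Spot Bonus Program — status part-time ✗ (requires full-time or temporary) → not eligible.
Stock Option Plan — service 59 weeks < 18 months (≈540 days) ✗ → not eligible.
401(k) Plan — status part-time ✗ (requires full-time or temporary) → not eligible.
401(k) Company Match — status part-time ✓; service 59 weeks ≥ 45 days ✓ → eligible.

Backup Childcare, 401(k) Company Match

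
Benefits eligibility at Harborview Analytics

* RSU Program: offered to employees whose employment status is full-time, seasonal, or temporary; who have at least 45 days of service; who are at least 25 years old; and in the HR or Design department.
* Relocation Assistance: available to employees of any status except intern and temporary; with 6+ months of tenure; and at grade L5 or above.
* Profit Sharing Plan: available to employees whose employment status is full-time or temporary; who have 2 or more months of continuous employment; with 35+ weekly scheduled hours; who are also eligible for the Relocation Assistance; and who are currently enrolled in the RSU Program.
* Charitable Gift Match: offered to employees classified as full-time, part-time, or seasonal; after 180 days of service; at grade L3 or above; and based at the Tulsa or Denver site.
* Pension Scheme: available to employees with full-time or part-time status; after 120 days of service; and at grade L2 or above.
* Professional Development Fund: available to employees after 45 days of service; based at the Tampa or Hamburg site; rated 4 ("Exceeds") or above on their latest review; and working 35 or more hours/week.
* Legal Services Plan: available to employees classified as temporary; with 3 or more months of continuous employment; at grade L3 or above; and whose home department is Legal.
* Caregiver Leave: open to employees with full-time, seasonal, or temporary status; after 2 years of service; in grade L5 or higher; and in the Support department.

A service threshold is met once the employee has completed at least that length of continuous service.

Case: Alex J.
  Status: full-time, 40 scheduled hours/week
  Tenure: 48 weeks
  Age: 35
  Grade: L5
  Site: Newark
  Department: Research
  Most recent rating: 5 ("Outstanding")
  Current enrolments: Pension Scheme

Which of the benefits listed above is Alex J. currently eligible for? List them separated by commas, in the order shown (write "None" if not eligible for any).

Relocation Assistance, Pension Scheme

RSU Program — status full-time ✓; service 48 weeks ≥ 45 days ✓; age 35 ≥ 25 ✓; dept Research ✗ → not eligible.
Relocation Assistance — status full-time ✓ (not excluded); service 48 weeks ≥ 6 months (≈180 days) ✓; grade L5 ≥ L5 ✓ → eligible.
Profit Sharing Plan — status full-time ✓; service 48 weeks ≥ 2 months (≈60 days) ✓; 40 hrs/wk ≥ 35 ✓; eligible for Relocation Assistance ✓; not enrolled in RSU Program ✗ → not eligible.
Charitable Gift Match — status full-time ✓; service 48 weeks ≥ 180 days ✓; grade L5 ≥ L3 ✓; site Newark ✗ (not Tulsa or Denver) → not eligible.
Pension Scheme — status full-time ✓; service 48 weeks ≥ 120 days ✓; grade L5 ≥ L2 ✓ → eligible.
Professional Development Fund — service 48 weeks ≥ 45 days ✓; site Newark ✗ (not Tampa or Hamburg) → not eligible.
Legal Services Plan — status full-time ✗ (requires temporary) → not eligible.
Caregiver Leave — status full-time ✓; service 48 weeks < 2 years (≈730 days) ✗ → not eligible.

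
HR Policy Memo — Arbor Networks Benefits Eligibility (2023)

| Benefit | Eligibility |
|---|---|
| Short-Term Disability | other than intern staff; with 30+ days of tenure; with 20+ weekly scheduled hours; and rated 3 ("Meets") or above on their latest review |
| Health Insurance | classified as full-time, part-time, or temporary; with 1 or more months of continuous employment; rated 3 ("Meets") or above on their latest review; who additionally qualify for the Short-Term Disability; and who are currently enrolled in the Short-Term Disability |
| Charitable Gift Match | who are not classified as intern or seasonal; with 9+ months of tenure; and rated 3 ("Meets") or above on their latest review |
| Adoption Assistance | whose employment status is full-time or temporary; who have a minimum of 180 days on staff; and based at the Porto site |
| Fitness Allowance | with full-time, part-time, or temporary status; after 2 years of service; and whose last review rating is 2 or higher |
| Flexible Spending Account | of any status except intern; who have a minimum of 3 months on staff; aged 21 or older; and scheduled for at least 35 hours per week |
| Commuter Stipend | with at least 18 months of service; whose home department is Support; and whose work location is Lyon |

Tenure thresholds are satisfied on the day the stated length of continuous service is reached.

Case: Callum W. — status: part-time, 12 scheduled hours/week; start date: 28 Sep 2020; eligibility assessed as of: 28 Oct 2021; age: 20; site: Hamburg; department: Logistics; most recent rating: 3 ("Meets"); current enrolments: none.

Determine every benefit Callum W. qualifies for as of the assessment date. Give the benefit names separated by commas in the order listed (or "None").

Service from 28 Sep 2020 to 28 Oct 2021: 395 days.
Short-Term Disability — status part-time ✓ (not excluded); service 395 days ≥ 30 days ✓; 12 hrs/wk < 20 ✗ → not eligible.
Health Insurance — status part-time ✓; service 395 days ≥ 1 month (≈30 days) ✓; rating 3 ≥ 3 ✓; not eligible for Short-Term Disability ✗ → not eligible.
Charitable Gift Match — status part-time ✓ (not excluded); service 395 days ≥ 9 months (≈270 days) ✓; rating 3 ≥ 3 ✓ → eligible.
Adoption Assistance — status part-time ✗ (requires full-time or temporary) → not eligible.
Fitness Allowance — status part-time ✓; service 395 days < 2 years (≈730 days) ✗ → not eligible.
Flexible Spending Account — status part-time ✓ (not excluded); service 395 days ≥ 3 months (≈90 days) ✓; age 20 < 21 ✗ → not eligible.
Commuter Stipend — service 395 days < 18 months (≈540 days) ✗ → not eligible.

Charitable Gift Match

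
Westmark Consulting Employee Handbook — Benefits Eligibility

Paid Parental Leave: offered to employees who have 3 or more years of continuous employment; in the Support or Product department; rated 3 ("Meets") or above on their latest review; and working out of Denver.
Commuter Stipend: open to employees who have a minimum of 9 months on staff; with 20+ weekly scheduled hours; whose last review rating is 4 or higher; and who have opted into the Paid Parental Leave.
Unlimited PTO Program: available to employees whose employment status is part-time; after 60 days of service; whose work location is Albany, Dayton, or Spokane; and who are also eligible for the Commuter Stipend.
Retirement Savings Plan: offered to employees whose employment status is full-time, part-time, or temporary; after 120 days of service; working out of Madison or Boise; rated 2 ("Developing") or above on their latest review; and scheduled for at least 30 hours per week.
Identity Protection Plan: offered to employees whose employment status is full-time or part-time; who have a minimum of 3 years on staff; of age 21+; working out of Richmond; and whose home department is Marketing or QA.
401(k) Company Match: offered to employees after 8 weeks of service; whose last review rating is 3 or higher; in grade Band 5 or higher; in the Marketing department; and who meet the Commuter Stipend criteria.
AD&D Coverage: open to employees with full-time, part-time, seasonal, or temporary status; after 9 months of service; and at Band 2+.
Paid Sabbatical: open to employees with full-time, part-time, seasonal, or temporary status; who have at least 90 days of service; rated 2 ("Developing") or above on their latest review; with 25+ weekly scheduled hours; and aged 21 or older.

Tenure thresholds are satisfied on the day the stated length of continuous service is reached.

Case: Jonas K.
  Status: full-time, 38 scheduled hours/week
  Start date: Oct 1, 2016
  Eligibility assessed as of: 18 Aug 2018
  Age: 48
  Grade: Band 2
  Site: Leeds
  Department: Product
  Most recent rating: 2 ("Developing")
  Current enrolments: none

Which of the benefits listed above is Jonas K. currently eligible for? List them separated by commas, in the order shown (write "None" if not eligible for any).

Service from Oct 1, 2016 to 18 Aug 2018: 686 days.
Paid Parental Leave — service 686 days < 3 years (≈1095 days) ✗ → not eligible.
Commuter Stipend — service 686 days ≥ 9 months (≈270 days) ✓; 38 hrs/wk ≥ 20 ✓; rating 2 < 4 ✗ → not eligible.
Unlimited PTO Program — status full-time ✗ (requires part-time) → not eligible.
Retirement Savings Plan — status full-time ✓; service 686 days ≥ 120 days ✓; site Leeds ✗ (not Madison or Boise) → not eligible.
Identity Protection Plan — status full-time ✓; service 686 days < 3 years (≈1095 days) ✗ → not eligible.
401(k) Company Match — service 686 days ≥ 8 weeks (≈56 days) ✓; rating 2 < 3 ✗ → not eligible.
AD&D Coverage — status full-time ✓; service 686 days ≥ 9 months (≈270 days) ✓; grade Band 2 ≥ Band 2 ✓ → eligible.
Paid Sabbatical — status full-time ✓; service 686 days ≥ 90 days ✓; rating 2 ≥ 2 ✓; 38 hrs/wk ≥ 25 ✓; age 48 ≥ 21 ✓ → eligible.

AD&D Coverage, Paid Sabbatical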